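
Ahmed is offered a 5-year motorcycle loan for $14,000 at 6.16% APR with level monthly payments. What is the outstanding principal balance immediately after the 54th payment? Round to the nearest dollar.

$1,601

With monthly rate i = 6.16%/12 = 0.0051333, the balance after k of n payments is P · [(1+i)^n − (1+i)^k] / [(1+i)^n − 1].
(1+0.0051333)^60 = 1.35962940 and (1+0.0051333)^54 = 1.31849501, so the balance is 14,000 × (1.35962940 − 1.31849501) / (1.35962940 − 1) = $1,601.32.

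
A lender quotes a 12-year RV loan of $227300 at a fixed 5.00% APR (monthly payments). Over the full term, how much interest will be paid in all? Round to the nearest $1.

$75,428

Monthly rate = 5%/12 = 0.0041667; payment = 227,300 × 0.0041667 / (1 − (1+0.0041667)^−144) = $2,102.28.
Total paid = 144 × $2,102.28 = $302,728.32; interest = $302,728.32 − $227,300 = $75,428.32.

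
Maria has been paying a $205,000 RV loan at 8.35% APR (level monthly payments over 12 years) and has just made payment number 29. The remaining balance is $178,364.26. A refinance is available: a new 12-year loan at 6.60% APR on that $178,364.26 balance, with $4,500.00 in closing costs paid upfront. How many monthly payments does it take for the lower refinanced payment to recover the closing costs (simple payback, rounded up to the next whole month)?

10 months

Current payment = 205,000 × 8.35%/12 / (1 − (1+0.0069583)^−144) = $2,258.56.
Refinanced payment = 178,364.26 × 0.0055000 / (1 − (1+0.0055000)^−144) = $1,796.45.
Monthly savings = $2,258.56 − $1,796.45 = $462.11.
Break-even = $4,500.00 / $462.11 = 9.74 → 10 months.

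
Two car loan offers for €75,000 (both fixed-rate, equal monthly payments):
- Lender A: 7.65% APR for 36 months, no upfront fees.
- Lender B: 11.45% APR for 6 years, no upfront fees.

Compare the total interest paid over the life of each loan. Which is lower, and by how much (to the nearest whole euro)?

Lender A: at 7.65% the monthly rate is 0.0063750, so the payment is 75,000 × 0.0063750 / (1 − 1.0063750^−36) = €2,338.14.
Total interest on Lender A = 36 × €2,338.14 − €75,000 = €9,173.04.
Lender B: at 11.45% the monthly rate is 0.0095417, so the payment is 75,000 × 0.0095417 / (1 − 1.0095417^−72) = €1,444.90.
Total interest on Lender B = 72 × €1,444.90 − €75,000 = €29,032.80.
Lender A is lower by €19,859.76.

Lender A by €19,860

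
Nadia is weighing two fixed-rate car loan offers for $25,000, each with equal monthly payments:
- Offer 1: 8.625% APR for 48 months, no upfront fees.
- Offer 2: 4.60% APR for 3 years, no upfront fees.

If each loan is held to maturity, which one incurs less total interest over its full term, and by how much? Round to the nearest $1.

Offer 2 by $2,836

Offer 1: monthly rate = 8.625%/12 = 0.0071875; payment = 25,000 × 0.0071875 / (1 − (1+0.0071875)^−48) = $617.68.
Total interest on Offer 1 = 48 × $617.68 − $25,000 = $4,648.64.
Offer 2: monthly rate = 4.6%/12 = 0.0038333; payment = 25,000 × 0.0038333 / (1 − (1+0.0038333)^−36) = $744.79.
Total interest on Offer 2 = 36 × $744.79 − $25,000 = $1,812.44.
Offer 2 is lower by $2,836.20.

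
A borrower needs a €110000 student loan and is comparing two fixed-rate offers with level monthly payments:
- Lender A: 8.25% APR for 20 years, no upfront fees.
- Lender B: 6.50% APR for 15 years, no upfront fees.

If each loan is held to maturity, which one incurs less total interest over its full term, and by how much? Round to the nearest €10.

Lender A: at 8.25% the monthly rate is 0.0068750, so the payment is 110,000 × 0.0068750 / (1 − 1.0068750^−240) = €937.27.
Total interest on Lender A = 240 × €937.27 − €110,000 = €114,944.80.
Lender B: monthly rate = 6.5%/12 = 0.0054167; payment = 110,000 × 0.0054167 / (1 − (1+0.0054167)^−180) = €958.22.
Total interest on Lender B = 180 × €958.22 − €110,000 = €62,479.60.
Lender B is lower by €52,465.20.

Lender B by €52,470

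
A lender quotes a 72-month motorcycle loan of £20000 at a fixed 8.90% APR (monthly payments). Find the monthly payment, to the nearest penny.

£359.52

At 8.90% the monthly rate is 0.0074167, so the payment is 20,000 × 0.0074167 / (1 − 1.0074167^−72) = £359.52.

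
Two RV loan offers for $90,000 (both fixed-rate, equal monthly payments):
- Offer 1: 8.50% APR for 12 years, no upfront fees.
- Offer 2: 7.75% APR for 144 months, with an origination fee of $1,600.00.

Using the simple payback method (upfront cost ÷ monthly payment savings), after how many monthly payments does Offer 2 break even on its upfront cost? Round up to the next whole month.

44 months

Offer 1: at 8.50% the monthly rate is 0.0070833, so the payment is 90,000 × 0.0070833 / (1 − 1.0070833^−144) = $999.05.
Offer 2: at 7.75% the monthly rate is 0.0064583, so the payment is 90,000 × 0.0064583 / (1 − 1.0064583^−144) = $961.91.
Monthly savings = $999.05 − $961.91 = $37.14.
Break-even = $1,600.00 / $37.14 = 43.08 → 44 months.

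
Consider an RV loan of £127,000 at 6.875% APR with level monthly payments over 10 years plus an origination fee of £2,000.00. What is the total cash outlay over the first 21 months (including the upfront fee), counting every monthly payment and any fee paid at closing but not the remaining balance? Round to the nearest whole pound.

Monthly rate = 6.875%/12 = 0.0057292; payment = 127,000 × 0.0057292 / (1 − (1+0.0057292)^−120) = £1,466.41.
Total outlay = 21 × £1,466.41 + £2,000.00 = £32,794.61.

£32,795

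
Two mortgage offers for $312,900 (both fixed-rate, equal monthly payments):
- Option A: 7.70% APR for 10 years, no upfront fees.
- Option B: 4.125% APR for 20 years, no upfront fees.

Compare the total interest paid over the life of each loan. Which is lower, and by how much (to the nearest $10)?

Option A: at 7.70% the monthly rate is 0.0064167, so the payment is 312,900 × 0.0064167 / (1 − 1.0064167^−120) = $3,746.92.
Total interest on Option A = 120 × $3,746.92 − $312,900 = $136,730.40.
Option B: monthly rate = 4.125%/12 = 0.0034375; payment = 312,900 × 0.0034375 / (1 − (1+0.0034375)^−240) = $1,916.79.
Total interest on Option B = 240 × $1,916.79 − $312,900 = $147,129.60.
Option A is lower by $10,399.20.

Option A by $10,400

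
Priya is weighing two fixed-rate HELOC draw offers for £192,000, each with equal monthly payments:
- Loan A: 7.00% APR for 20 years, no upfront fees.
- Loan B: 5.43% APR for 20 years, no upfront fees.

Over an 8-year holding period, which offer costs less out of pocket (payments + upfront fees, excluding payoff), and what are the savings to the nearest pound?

Loan B by £16,839

Loan A: monthly rate = 7%/12 = 0.0058333; payment = 192,000 × 0.0058333 / (1 − (1+0.0058333)^−240) = £1,488.57.
Loan B: monthly rate = 5.43%/12 = 0.0045250; payment = 192,000 × 0.0045250 / (1 − (1+0.0045250)^−240) = £1,313.16.
Over 96 months: Loan A costs 96 × £1,488.57 = £142,902.72; Loan B costs 96 × £1,313.16 = £126,063.36.
Loan B is cheaper by £142,902.72 − £126,063.36 = £16,839.36.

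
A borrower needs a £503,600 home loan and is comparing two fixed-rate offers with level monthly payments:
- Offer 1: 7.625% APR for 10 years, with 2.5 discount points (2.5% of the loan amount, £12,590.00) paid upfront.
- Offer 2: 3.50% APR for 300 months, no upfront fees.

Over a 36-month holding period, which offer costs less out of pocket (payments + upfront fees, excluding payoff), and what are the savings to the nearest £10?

Offer 1: at 7.625% the monthly rate is 0.0063542, so the payment is 503,600 × 0.0063542 / (1 − 1.0063542^−120) = £6,010.73.
Offer 2: monthly rate = 3.5%/12 = 0.0029167; payment = 503,600 × 0.0029167 / (1 − (1+0.0029167)^−300) = £2,521.14.
Over 36 months: Offer 1 costs 36 × £6,010.73 + £12,590.00 = £228,976.28; Offer 2 costs 36 × £2,521.14 = £90,761.04.
Offer 2 is cheaper by £228,976.28 − £90,761.04 = £138,215.24.

Offer 2 by £138,220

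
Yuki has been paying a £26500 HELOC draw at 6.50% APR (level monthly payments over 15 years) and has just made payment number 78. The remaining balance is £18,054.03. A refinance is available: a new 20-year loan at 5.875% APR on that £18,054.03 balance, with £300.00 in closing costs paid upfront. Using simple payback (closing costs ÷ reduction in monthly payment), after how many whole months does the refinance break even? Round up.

3 months

Current payment = 26,500 × 6.5%/12 / (1 − (1+0.0054167)^−180) = £230.84.
Refinanced payment = 18,054.03 × 0.0048958 / (1 − (1+0.0048958)^−240) = £128.05.
Monthly savings = £230.84 − £128.05 = £102.79.
Break-even = £300.00 / £102.79 = 2.92 → 3 months.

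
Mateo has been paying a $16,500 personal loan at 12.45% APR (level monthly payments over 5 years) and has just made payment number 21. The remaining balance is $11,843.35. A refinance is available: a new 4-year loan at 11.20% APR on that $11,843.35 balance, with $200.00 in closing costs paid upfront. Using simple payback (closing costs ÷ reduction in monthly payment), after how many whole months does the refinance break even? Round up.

Current payment = 16,500 × 12.45%/12 / (1 − (1+0.0103750)^−60) = $370.80.
Refinanced payment = 11,843.35 × 0.0093333 / (1 − (1+0.0093333)^−48) = $307.25.
Monthly savings = $370.80 − $307.25 = $63.55.
Break-even = $200.00 / $63.55 = 3.15 → 4 months.

4 months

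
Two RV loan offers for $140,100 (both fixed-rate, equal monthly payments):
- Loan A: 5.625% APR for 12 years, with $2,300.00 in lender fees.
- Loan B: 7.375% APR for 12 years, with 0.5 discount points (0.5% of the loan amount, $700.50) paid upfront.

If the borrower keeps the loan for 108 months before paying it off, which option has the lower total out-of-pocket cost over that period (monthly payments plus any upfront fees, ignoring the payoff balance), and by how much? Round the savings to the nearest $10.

Loan A by $12,310

Loan A: at 5.625% the monthly rate is 0.0046875, so the payment is 140,100 × 0.0046875 / (1 − 1.0046875^−144) = $1,340.13.
Loan B: monthly rate = 7.375%/12 = 0.0061458; payment = 140,100 × 0.0061458 / (1 − (1+0.0061458)^−144) = $1,468.92.
Over 108 months: Loan A costs 108 × $1,340.13 + $2,300.00 = $147,034.04; Loan B costs 108 × $1,468.92 + $700.50 = $159,343.86.
Loan A is cheaper by $159,343.86 − $147,034.04 = $12,309.82.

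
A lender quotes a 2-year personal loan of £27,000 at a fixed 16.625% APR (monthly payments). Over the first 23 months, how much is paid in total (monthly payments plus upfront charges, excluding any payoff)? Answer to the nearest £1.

Monthly rate = 16.625%/12 = 0.0138542; payment = 27,000 × 0.0138542 / (1 − (1+0.0138542)^−24) = £1,330.08.
Total outlay = 23 × £1,330.08 = £30,591.84.

£30,592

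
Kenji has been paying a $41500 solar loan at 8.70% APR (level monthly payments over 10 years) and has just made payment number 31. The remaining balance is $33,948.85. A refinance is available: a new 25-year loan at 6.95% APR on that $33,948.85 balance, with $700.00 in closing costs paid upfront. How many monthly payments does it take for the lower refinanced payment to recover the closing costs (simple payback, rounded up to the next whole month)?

3 months

Current payment = 41,500 × 8.7%/12 / (1 − (1+0.0072500)^−120) = $518.99.
Refinanced payment = 33,948.85 × 0.0057917 / (1 − (1+0.0057917)^−300) = $238.86.
Monthly savings = $518.99 − $238.86 = $280.13.
Break-even = $700.00 / $280.13 = 2.50 → 3 months.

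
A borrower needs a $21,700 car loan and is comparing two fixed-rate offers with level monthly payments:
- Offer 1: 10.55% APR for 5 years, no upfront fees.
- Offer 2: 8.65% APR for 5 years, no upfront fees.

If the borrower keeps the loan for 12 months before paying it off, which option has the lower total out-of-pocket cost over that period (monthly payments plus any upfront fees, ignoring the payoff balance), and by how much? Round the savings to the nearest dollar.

Offer 2 by $242

Offer 1: monthly rate = 10.55%/12 = 0.0087917; payment = 21,700 × 0.0087917 / (1 − (1+0.0087917)^−60) = $466.96.
Offer 2: monthly rate = 8.65%/12 = 0.0072083; payment = 21,700 × 0.0072083 / (1 − (1+0.0072083)^−60) = $446.78.
Over 12 months: Offer 1 costs 12 × $466.96 = $5,603.52; Offer 2 costs 12 × $446.78 = $5,361.36.
Offer 2 is cheaper by $5,603.52 − $5,361.36 = $242.16.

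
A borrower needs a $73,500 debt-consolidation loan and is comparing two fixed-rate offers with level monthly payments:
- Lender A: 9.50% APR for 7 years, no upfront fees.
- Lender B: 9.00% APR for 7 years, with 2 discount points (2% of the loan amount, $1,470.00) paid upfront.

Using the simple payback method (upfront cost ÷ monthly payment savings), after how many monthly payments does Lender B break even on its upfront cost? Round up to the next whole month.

79 months

Lender A: at 9.50% the monthly rate is 0.0079167, so the payment is 73,500 × 0.0079167 / (1 − 1.0079167^−84) = $1,201.28.
Lender B: at 9.00% the monthly rate is 0.0075000, so the payment is 73,500 × 0.0075000 / (1 − 1.0075000^−84) = $1,182.55.
Monthly savings = $1,201.28 − $1,182.55 = $18.73.
Break-even = $1,470.00 / $18.73 = 78.48 → 79 months.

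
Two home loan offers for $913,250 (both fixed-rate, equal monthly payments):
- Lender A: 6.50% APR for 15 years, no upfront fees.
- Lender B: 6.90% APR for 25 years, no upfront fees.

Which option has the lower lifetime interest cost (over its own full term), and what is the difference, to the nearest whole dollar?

Lender A by $486,986

Lender A: at 6.50% the monthly rate is 0.0054167, so the payment is 913,250 × 0.0054167 / (1 − 1.0054167^−180) = $7,955.39.
Total interest on Lender A = 180 × $7,955.39 − $913,250 = $518,720.20.
Lender B: monthly rate = 6.9%/12 = 0.0057500; payment = 913,250 × 0.0057500 / (1 − (1+0.0057500)^−300) = $6,396.52.
Total interest on Lender B = 300 × $6,396.52 − $913,250 = $1,005,706.00.
Lender A is lower by $486,985.80.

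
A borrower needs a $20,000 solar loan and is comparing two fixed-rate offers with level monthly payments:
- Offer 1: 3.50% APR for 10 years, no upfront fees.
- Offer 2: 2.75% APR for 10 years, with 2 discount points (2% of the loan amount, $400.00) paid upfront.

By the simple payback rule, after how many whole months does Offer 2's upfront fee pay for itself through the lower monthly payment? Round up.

Offer 1: at 3.50% the monthly rate is 0.0029167, so the payment is 20,000 × 0.0029167 / (1 − 1.0029167^−120) = $197.77.
Offer 2: at 2.75% the monthly rate is 0.0022917, so the payment is 20,000 × 0.0022917 / (1 − 1.0022917^−120) = $190.82.
Monthly savings = $197.77 − $190.82 = $6.95.
Break-even = $400.00 / $6.95 = 57.55 → 58 months.

58 months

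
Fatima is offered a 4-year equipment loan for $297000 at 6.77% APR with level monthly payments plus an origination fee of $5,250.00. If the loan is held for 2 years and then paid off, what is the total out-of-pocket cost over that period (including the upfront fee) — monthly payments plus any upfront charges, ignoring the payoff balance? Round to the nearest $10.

$175,180

Monthly rate = 6.77%/12 = 0.0056417; payment = 297,000 × 0.0056417 / (1 − (1+0.0056417)^−48) = $7,080.39.
Total outlay = 24 × $7,080.39 + $5,250.00 = $175,179.36.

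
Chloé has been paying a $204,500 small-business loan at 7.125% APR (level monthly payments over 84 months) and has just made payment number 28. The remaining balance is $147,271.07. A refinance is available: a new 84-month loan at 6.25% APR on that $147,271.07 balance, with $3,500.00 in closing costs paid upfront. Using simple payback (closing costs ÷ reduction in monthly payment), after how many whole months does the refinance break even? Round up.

Current payment = 204,500 × 7.125%/12 / (1 − (1+0.0059375)^−84) = $3,098.96.
Refinanced payment = 147,271.07 × 0.0052083 / (1 − (1+0.0052083)^−84) = $2,169.11.
Monthly savings = $3,098.96 − $2,169.11 = $929.85.
Break-even = $3,500.00 / $929.85 = 3.76 → 4 months.

4 months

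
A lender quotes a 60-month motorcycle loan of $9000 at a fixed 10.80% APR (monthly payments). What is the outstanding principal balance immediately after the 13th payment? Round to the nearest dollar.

With monthly rate i = 10.8%/12 = 0.0090000, the balance after k of n payments is P · [(1+i)^n − (1+i)^k] / [(1+i)^n − 1].
(1+0.0090000)^60 = 1.71186682 and (1+0.0090000)^13 = 1.12353126, so the balance is 9,000 × (1.71186682 − 1.12353126) / (1.71186682 − 1) = $7,438.22.

$7,438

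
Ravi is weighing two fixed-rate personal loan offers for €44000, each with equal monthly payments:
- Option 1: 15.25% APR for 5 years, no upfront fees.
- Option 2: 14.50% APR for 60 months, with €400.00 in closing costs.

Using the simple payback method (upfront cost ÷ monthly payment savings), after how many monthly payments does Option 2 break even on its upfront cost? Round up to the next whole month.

24 months

Option 1: at 15.25% the monthly rate is 0.0127083, so the payment is 44,000 × 0.0127083 / (1 − 1.0127083^−60) = €1,052.54.
Option 2: monthly rate = 14.5%/12 = 0.0120833; payment = 44,000 × 0.0120833 / (1 − (1+0.0120833)^−60) = €1,035.24.
Monthly savings = €1,052.54 − €1,035.24 = €17.30.
Break-even = €400.00 / €17.30 = 23.12 → 24 months.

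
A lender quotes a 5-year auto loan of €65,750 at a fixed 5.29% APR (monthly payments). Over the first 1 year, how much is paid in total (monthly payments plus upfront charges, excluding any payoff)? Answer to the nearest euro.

Monthly rate = 5.29%/12 = 0.0044083; payment = 65,750 × 0.0044083 / (1 − (1+0.0044083)^−60) = €1,249.54.
Total outlay = 12 × €1,249.54 = €14,994.48.

€14,994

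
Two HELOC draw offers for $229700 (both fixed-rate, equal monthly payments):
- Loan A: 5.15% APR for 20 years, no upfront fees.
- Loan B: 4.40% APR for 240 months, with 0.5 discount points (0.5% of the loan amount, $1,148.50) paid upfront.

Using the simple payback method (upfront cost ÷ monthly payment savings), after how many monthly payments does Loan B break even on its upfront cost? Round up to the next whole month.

Loan A: at 5.15% the monthly rate is 0.0042917, so the payment is 229,700 × 0.0042917 / (1 − 1.0042917^−240) = $1,535.02.
Loan B: at 4.40% the monthly rate is 0.0036667, so the payment is 229,700 × 0.0036667 / (1 − 1.0036667^−240) = $1,440.83.
Monthly savings = $1,535.02 − $1,440.83 = $94.19.
Break-even = $1,148.50 / $94.19 = 12.19 → 13 months.

13 months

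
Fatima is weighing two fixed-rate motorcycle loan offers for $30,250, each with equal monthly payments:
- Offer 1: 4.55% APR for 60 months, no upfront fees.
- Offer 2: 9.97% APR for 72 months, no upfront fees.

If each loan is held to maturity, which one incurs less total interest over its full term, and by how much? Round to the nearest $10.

Offer 1: monthly rate = 4.55%/12 = 0.0037917; payment = 30,250 × 0.0037917 / (1 − (1+0.0037917)^−60) = $564.64.
Total interest on Offer 1 = 60 × $564.64 − $30,250 = $3,628.40.
Offer 2: monthly rate = 9.97%/12 = 0.0083083; payment = 30,250 × 0.0083083 / (1 − (1+0.0083083)^−72) = $559.95.
Total interest on Offer 2 = 72 × $559.95 − $30,250 = $10,066.40.
Offer 1 is lower by $6,438.00.

Offer 1 by $6,440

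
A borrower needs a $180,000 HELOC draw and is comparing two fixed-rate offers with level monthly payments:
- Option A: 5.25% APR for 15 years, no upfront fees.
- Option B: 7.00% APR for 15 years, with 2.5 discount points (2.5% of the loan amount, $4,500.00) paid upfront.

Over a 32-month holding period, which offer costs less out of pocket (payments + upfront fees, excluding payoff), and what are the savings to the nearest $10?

Option A: monthly rate = 5.25%/12 = 0.0043750; payment = 180,000 × 0.0043750 / (1 − (1+0.0043750)^−180) = $1,446.98.
Option B: at 7.00% the monthly rate is 0.0058333, so the payment is 180,000 × 0.0058333 / (1 − 1.0058333^−180) = $1,617.89.
Over 32 months: Option A costs 32 × $1,446.98 = $46,303.36; Option B costs 32 × $1,617.89 + $4,500.00 = $56,272.48.
Option A is cheaper by $56,272.48 − $46,303.36 = $9,969.12.

Option A by $9,970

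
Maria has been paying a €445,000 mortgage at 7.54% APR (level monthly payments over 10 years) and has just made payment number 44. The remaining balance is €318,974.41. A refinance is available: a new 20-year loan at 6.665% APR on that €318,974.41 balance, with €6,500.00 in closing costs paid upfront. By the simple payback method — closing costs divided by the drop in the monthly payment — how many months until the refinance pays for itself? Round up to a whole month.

3 months

Current payment = 445,000 × 7.54%/12 / (1 − (1+0.0062833)^−120) = €5,291.52.
Refinanced payment = 318,974.41 × 0.0055542 / (1 − (1+0.0055542)^−240) = €2,409.27.
Monthly savings = €5,291.52 − €2,409.27 = €2,882.25.
Break-even = €6,500.00 / €2,882.25 = 2.26 → 3 months.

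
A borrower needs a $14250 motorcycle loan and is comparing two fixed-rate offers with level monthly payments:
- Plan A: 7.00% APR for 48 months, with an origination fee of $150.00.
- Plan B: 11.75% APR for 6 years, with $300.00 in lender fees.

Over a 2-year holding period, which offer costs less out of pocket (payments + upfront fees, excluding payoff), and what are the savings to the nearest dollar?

Plan A: at 7.00% the monthly rate is 0.0058333, so the payment is 14,250 × 0.0058333 / (1 − 1.0058333^−48) = $341.23.
Plan B: at 11.75% the monthly rate is 0.0097917, so the payment is 14,250 × 0.0097917 / (1 − 1.0097917^−72) = $276.74.
Over 24 months: Plan A costs 24 × $341.23 + $150.00 = $8,339.52; Plan B costs 24 × $276.74 + $300.00 = $6,941.76.
Plan B is cheaper by $8,339.52 − $6,941.76 = $1,397.76.

Plan B by $1,398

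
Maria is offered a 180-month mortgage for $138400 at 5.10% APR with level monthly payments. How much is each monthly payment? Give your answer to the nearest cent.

$1,101.68

At 5.10% the monthly rate is 0.0042500, so the payment is 138,400 × 0.0042500 / (1 − 1.0042500^−180) = $1,101.68.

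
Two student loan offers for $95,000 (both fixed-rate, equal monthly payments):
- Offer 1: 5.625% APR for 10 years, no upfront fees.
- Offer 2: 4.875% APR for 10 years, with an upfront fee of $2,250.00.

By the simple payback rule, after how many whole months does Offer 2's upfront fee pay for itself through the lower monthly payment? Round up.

65 months

Offer 1: at 5.625% the monthly rate is 0.0046875, so the payment is 95,000 × 0.0046875 / (1 − 1.0046875^−120) = $1,036.89.
Offer 2: monthly rate = 4.875%/12 = 0.0040625; payment = 95,000 × 0.0040625 / (1 − (1+0.0040625)^−120) = $1,001.83.
Monthly savings = $1,036.89 − $1,001.83 = $35.06.
Break-even = $2,250.00 / $35.06 = 64.18 → 65 months.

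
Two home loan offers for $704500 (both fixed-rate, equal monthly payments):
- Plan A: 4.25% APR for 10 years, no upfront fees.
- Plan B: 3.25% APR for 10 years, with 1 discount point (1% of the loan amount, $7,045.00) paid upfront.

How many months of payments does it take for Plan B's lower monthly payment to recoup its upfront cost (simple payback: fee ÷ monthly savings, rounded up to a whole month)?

22 months

Plan A: at 4.25% the monthly rate is 0.0035417, so the payment is 704,500 × 0.0035417 / (1 − 1.0035417^−120) = $7,216.72.
Plan B: monthly rate = 3.25%/12 = 0.0027083; payment = 704,500 × 0.0027083 / (1 − (1+0.0027083)^−120) = $6,884.31.
Monthly savings = $7,216.72 − $6,884.31 = $332.41.
Break-even = $7,045.00 / $332.41 = 21.19 → 22 months.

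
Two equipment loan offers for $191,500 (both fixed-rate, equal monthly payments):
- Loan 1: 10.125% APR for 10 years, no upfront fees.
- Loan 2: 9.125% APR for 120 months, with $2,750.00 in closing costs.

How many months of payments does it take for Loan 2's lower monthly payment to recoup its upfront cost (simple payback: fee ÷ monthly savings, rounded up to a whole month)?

27 months

Loan 1: monthly rate = 10.125%/12 = 0.0084375; payment = 191,500 × 0.0084375 / (1 − (1+0.0084375)^−120) = $2,543.96.
Loan 2: monthly rate = 9.125%/12 = 0.0076042; payment = 191,500 × 0.0076042 / (1 − (1+0.0076042)^−120) = $2,438.81.
Monthly savings = $2,543.96 − $2,438.81 = $105.15.
Break-even = $2,750.00 / $105.15 = 26.15 → 27 months.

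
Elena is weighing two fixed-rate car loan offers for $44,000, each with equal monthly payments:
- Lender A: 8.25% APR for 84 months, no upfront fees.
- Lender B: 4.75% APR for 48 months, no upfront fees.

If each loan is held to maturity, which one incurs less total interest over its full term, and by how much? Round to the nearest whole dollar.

Lender B by $9,669

Lender A: monthly rate = 8.25%/12 = 0.0068750; payment = 44,000 × 0.0068750 / (1 − (1+0.0068750)^−84) = $691.29.
Total interest on Lender A = 84 × $691.29 − $44,000 = $14,068.36.
Lender B: at 4.75% the monthly rate is 0.0039583, so the payment is 44,000 × 0.0039583 / (1 − 1.0039583^−48) = $1,008.31.
Total interest on Lender B = 48 × $1,008.31 − $44,000 = $4,398.88.
Lender B is lower by $9,669.48.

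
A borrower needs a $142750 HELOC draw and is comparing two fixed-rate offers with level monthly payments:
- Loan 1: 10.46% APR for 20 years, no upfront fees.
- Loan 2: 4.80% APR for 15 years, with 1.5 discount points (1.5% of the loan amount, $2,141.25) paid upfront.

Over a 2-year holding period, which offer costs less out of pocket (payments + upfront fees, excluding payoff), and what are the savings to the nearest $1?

Loan 1: monthly rate = 10.46%/12 = 0.0087167; payment = 142,750 × 0.0087167 / (1 − (1+0.0087167)^−240) = $1,421.35.
Loan 2: at 4.80% the monthly rate is 0.0040000, so the payment is 142,750 × 0.0040000 / (1 − 1.0040000^−180) = $1,114.04.
Over 24 months: Loan 1 costs 24 × $1,421.35 = $34,112.40; Loan 2 costs 24 × $1,114.04 + $2,141.25 = $28,878.21.
Loan 2 is cheaper by $34,112.40 − $28,878.21 = $5,234.19.

Loan 2 by $5,234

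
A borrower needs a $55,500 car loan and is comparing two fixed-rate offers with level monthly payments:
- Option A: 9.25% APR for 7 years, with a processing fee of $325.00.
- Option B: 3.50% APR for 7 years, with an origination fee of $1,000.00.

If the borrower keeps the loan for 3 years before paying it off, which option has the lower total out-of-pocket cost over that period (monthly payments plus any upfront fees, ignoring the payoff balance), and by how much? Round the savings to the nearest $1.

Option A: monthly rate = 9.25%/12 = 0.0077083; payment = 55,500 × 0.0077083 / (1 − (1+0.0077083)^−84) = $900.00.
Option B: monthly rate = 3.5%/12 = 0.0029167; payment = 55,500 × 0.0029167 / (1 − (1+0.0029167)^−84) = $745.91.
Over 36 months: Option A costs 36 × $900.00 + $325.00 = $32,725.00; Option B costs 36 × $745.91 + $1,000.00 = $27,852.76.
Option B is cheaper by $32,725.00 − $27,852.76 = $4,872.24.

Option B by $4,872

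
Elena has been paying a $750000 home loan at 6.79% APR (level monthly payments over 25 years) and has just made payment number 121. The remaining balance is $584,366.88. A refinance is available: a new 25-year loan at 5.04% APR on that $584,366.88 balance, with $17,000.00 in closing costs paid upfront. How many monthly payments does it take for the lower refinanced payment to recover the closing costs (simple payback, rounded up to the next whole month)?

Current payment = 750,000 × 6.79%/12 / (1 − (1+0.0056583)^−300) = $5,200.80.
Refinanced payment = 584,366.88 × 0.0042000 / (1 − (1+0.0042000)^−300) = $3,429.78.
Monthly savings = $5,200.80 − $3,429.78 = $1,771.02.
Break-even = $17,000.00 / $1,771.02 = 9.60 → 10 months.

10 months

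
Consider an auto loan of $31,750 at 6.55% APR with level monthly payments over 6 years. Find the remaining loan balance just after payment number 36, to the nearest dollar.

$17,426

With monthly rate i = 6.55%/12 = 0.0054583, the balance after k of n payments is P · [(1+i)^n − (1+i)^k] / [(1+i)^n − 1].
(1+0.0054583)^72 = 1.47983608 and (1+0.0054583)^36 = 1.21648513, so the balance is 31,750 × (1.47983608 − 1.21648513) / (1.47983608 − 1) = $17,425.52.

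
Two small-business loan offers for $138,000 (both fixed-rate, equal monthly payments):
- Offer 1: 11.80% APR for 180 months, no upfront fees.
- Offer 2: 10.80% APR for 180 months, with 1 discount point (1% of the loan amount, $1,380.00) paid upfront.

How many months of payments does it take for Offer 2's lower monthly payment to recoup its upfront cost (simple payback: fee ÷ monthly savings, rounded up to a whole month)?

Offer 1: monthly rate = 11.8%/12 = 0.0098333; payment = 138,000 × 0.0098333 / (1 − (1+0.0098333)^−180) = $1,638.52.
Offer 2: at 10.80% the monthly rate is 0.0090000, so the payment is 138,000 × 0.0090000 / (1 − 1.0090000^−180) = $1,551.22.
Monthly savings = $1,638.52 − $1,551.22 = $87.30.
Break-even = $1,380.00 / $87.30 = 15.81 → 16 months.

16 months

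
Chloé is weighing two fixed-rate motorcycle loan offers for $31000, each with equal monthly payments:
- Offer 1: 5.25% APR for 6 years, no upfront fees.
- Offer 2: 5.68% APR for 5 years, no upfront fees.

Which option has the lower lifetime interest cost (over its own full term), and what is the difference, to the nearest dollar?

Offer 1: at 5.25% the monthly rate is 0.0043750, so the payment is 31,000 × 0.0043750 / (1 − 1.0043750^−72) = $502.86.
Total interest on Offer 1 = 72 × $502.86 − $31,000 = $5,205.92.
Offer 2: at 5.68% the monthly rate is 0.0047333, so the payment is 31,000 × 0.0047333 / (1 − 1.0047333^−60) = $594.72.
Total interest on Offer 2 = 60 × $594.72 − $31,000 = $4,683.20.
Offer 2 is lower by $522.72.

Offer 2 by $523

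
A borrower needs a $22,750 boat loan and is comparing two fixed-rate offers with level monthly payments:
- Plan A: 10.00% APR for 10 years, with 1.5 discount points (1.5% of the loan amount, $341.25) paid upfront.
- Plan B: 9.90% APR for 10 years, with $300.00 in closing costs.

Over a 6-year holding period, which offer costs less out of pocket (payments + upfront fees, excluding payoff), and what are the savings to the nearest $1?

Plan A: at 10.00% the monthly rate is 0.0083333, so the payment is 22,750 × 0.0083333 / (1 − 1.0083333^−120) = $300.64.
Plan B: at 9.90% the monthly rate is 0.0082500, so the payment is 22,750 × 0.0082500 / (1 − 1.0082500^−120) = $299.38.
Over 72 months: Plan A costs 72 × $300.64 + $341.25 = $21,987.33; Plan B costs 72 × $299.38 + $300.00 = $21,855.36.
Plan B is cheaper by $21,987.33 − $21,855.36 = $131.97.

Plan B by $132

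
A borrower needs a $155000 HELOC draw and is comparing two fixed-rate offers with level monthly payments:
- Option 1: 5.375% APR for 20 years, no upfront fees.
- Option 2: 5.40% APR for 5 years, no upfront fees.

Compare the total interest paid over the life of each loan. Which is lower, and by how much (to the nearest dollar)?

Option 2 by $76,063

Option 1: monthly rate = 5.375%/12 = 0.0044792; payment = 155,000 × 0.0044792 / (1 − (1+0.0044792)^−240) = $1,055.31.
Total interest on Option 1 = 240 × $1,055.31 − $155,000 = $98,274.40.
Option 2: at 5.40% the monthly rate is 0.0045000, so the payment is 155,000 × 0.0045000 / (1 − 1.0045000^−60) = $2,953.53.
Total interest on Option 2 = 60 × $2,953.53 − $155,000 = $22,211.80.
Option 2 is lower by $76,062.60.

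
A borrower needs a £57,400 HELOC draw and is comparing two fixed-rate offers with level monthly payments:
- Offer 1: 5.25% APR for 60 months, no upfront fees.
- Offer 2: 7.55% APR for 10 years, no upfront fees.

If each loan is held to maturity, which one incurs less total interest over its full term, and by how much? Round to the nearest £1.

Offer 1: at 5.25% the monthly rate is 0.0043750, so the payment is 57,400 × 0.0043750 / (1 − 1.0043750^−60) = £1,089.80.
Total interest on Offer 1 = 60 × £1,089.80 − £57,400 = £7,988.00.
Offer 2: at 7.55% the monthly rate is 0.0062917, so the payment is 57,400 × 0.0062917 / (1 − 1.0062917^−120) = £682.85.
Total interest on Offer 2 = 120 × £682.85 − £57,400 = £24,542.00.
Offer 1 is lower by £16,554.00.

Offer 1 by £16,554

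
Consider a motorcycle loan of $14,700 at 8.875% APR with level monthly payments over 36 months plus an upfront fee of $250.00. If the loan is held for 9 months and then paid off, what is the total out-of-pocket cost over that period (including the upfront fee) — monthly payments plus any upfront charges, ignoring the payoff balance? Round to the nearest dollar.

$4,449

At 8.875% the monthly rate is 0.0073958, so the payment is 14,700 × 0.0073958 / (1 − 1.0073958^−36) = $466.60.
Total outlay = 9 × $466.60 + $250.00 = $4,449.40.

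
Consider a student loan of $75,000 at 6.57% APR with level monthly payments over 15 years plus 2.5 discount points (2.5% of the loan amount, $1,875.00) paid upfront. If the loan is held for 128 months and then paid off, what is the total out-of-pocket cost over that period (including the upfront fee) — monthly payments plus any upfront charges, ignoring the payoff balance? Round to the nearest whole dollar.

$85,871

At 6.57% the monthly rate is 0.0054750, so the payment is 75,000 × 0.0054750 / (1 − 1.0054750^−180) = $656.22.
Total outlay = 128 × $656.22 + $1,875.00 = $85,871.16.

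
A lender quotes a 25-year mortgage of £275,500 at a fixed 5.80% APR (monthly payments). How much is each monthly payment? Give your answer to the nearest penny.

Monthly rate = 5.8%/12 = 0.0048333; payment = 275,500 × 0.0048333 / (1 − (1+0.0048333)^−300) = £1,741.52.

£1,741.52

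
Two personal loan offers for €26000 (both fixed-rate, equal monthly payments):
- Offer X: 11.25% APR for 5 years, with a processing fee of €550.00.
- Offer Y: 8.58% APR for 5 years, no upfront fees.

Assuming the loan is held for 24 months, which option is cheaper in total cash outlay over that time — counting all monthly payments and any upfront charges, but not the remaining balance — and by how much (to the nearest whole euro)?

Offer Y by €1,369

Offer X: at 11.25% the monthly rate is 0.0093750, so the payment is 26,000 × 0.0093750 / (1 − 1.0093750^−60) = €568.55.
Offer Y: at 8.58% the monthly rate is 0.0071500, so the payment is 26,000 × 0.0071500 / (1 − 1.0071500^−60) = €534.43.
Over 24 months: Offer X costs 24 × €568.55 + €550.00 = €14,195.20; Offer Y costs 24 × €534.43 = €12,826.32.
Offer Y is cheaper by €14,195.20 − €12,826.32 = €1,368.88.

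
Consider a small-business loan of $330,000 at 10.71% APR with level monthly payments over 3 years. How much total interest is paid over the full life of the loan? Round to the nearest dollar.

Monthly rate = 10.71%/12 = 0.0089250; payment = 330,000 × 0.0089250 / (1 − (1+0.0089250)^−36) = $10,758.51.
Total paid = 36 × $10,758.51 = $387,306.36; interest = $387,306.36 − $330,000 = $57,306.36.

$57,306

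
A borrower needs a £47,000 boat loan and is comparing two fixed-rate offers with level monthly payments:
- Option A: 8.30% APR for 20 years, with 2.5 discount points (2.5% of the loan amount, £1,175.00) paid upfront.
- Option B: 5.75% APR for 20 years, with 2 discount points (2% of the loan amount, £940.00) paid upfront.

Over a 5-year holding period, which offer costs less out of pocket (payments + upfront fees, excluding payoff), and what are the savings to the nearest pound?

Option B by £4,553

Option A: at 8.30% the monthly rate is 0.0069167, so the payment is 47,000 × 0.0069167 / (1 − 1.0069167^−240) = £401.95.
Option B: at 5.75% the monthly rate is 0.0047917, so the payment is 47,000 × 0.0047917 / (1 − 1.0047917^−240) = £329.98.
Over 60 months: Option A costs 60 × £401.95 + £1,175.00 = £25,292.00; Option B costs 60 × £329.98 + £940.00 = £20,738.80.
Option B is cheaper by £25,292.00 − £20,738.80 = £4,553.20.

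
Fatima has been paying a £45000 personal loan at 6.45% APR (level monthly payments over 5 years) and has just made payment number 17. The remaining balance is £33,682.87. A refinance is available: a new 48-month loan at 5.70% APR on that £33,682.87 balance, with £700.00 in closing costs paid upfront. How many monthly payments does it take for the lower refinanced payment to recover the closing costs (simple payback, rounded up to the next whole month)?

Current payment = 45,000 × 6.45%/12 / (1 − (1+0.0053750)^−60) = £879.42.
Refinanced payment = 33,682.87 × 0.0047500 / (1 − (1+0.0047500)^−48) = £786.42.
Monthly savings = £879.42 − £786.42 = £93.00.
Break-even = £700.00 / £93.00 = 7.53 → 8 months.

8 months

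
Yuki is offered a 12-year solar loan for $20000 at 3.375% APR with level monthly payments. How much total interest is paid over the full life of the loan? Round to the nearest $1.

At 3.375% the monthly rate is 0.0028125, so the payment is 20,000 × 0.0028125 / (1 − 1.0028125^−144) = $169.10.
Total paid = 144 × $169.10 = $24,350.40; interest = $24,350.40 − $20,000 = $4,350.40.

$4,350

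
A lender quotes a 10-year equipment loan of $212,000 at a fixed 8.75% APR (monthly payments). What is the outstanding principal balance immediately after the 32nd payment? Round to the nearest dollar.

$172,117

With monthly rate i = 8.75%/12 = 0.0072917, the balance after k of n payments is P · [(1+i)^n − (1+i)^k] / [(1+i)^n − 1].
(1+0.0072917)^120 = 2.39127171 and (1+0.0072917)^32 = 1.26173373, so the balance is 212,000 × (2.39127171 − 1.26173373) / (2.39127171 − 1) = $172,117.39.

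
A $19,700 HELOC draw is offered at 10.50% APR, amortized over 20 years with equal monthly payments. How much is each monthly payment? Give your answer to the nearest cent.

$196.68

At 10.50% the monthly rate is 0.0087500, so the payment is 19,700 × 0.0087500 / (1 − 1.0087500^−240) = $196.68.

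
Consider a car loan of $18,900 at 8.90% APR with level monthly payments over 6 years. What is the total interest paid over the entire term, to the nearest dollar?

Monthly rate = 8.9%/12 = 0.0074167; payment = 18,900 × 0.0074167 / (1 − (1+0.0074167)^−72) = $339.75.
Total paid = 72 × $339.75 = $24,462.00; interest = $24,462.00 − $18,900 = $5,562.00.

$5,562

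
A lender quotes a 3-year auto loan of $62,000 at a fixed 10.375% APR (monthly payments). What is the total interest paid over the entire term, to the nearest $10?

At 10.375% the monthly rate is 0.0086458, so the payment is 62,000 × 0.0086458 / (1 − 1.0086458^−36) = $2,011.50.
Total paid = 36 × $2,011.50 = $72,414.00; interest = $72,414.00 − $62,000 = $10,414.00.

$10,410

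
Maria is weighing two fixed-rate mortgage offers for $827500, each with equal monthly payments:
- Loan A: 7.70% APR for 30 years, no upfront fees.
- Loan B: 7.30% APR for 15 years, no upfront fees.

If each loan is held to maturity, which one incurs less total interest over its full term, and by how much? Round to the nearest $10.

Loan B by $760,000

Loan A: at 7.70% the monthly rate is 0.0064167, so the payment is 827,500 × 0.0064167 / (1 − 1.0064167^−360) = $5,899.75.
Total interest on Loan A = 360 × $5,899.75 − $827,500 = $1,296,410.00.
Loan B: at 7.30% the monthly rate is 0.0060833, so the payment is 827,500 × 0.0060833 / (1 − 1.0060833^−180) = $7,577.28.
Total interest on Loan B = 180 × $7,577.28 − $827,500 = $536,410.40.
Loan B is lower by $759,999.60.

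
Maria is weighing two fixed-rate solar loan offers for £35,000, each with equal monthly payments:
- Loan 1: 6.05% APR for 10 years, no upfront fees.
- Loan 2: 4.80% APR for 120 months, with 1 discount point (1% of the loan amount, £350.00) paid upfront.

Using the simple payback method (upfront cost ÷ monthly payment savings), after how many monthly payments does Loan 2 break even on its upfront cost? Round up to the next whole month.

Loan 1: at 6.05% the monthly rate is 0.0050417, so the payment is 35,000 × 0.0050417 / (1 − 1.0050417^−120) = £389.45.
Loan 2: at 4.80% the monthly rate is 0.0040000, so the payment is 35,000 × 0.0040000 / (1 − 1.0040000^−120) = £367.82.
Monthly savings = £389.45 − £367.82 = £21.63.
Break-even = £350.00 / £21.63 = 16.18 → 17 months.

17 months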